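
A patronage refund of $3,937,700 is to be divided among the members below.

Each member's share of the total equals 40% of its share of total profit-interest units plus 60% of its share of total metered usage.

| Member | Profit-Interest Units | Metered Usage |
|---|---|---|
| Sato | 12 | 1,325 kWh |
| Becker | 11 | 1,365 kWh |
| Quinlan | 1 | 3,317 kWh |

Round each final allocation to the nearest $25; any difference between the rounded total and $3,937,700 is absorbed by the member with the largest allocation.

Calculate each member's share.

Profit-interest units total 24; metered usage total 6,007.
Blended shares (40% profit-interest units + 60% metered usage): Sato 0.3323; Becker 0.3197; Quinlan 0.3480.
Unrounded shares: Sato 1,308,677.26; Becker 1,258,781.37; Quinlan 1,370,241.37.
At nearest $25: Sato $1,308,675; Becker $1,258,775; Quinlan $1,370,250. Sum = $3,937,700.
Rounded total matches; no reconciliation needed.

Sato: $1,308,675 · Becker: $1,258,775 · Quinlan: $1,370,250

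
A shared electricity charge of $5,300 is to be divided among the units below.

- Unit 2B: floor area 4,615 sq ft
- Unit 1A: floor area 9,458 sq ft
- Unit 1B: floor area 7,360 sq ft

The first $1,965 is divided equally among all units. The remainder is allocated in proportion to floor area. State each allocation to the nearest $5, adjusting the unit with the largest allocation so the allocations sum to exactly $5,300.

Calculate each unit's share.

Unit 2B: $1,375; Unit 1A: $2,125; Unit 1B: $1,800

First tranche $1,965 split equally: $655 each.
Remainder $3,335 by floor area (total 21,433): Unit 2B 718.10 → $720; Unit 1A 1,471.68 → $1,470; Unit 1B 1,145.22 → $1,145.
Totals: Unit 2B $655 + $720 = $1,375; Unit 1A $655 + $1,470 = $2,125; Unit 1B $655 + $1,145 = $1,800.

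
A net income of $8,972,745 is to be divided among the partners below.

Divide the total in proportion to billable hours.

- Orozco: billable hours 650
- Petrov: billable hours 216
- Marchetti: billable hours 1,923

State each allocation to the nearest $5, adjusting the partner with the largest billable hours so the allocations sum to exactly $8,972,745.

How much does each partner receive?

Sum of billable hours: 2,789.
Raw shares: Orozco 650/2,789 × $8,972,745 = 2,091,173.99; Petrov 216/2,789 × $8,972,745 = 694,913.20; Marchetti 1,923/2,789 × $8,972,745 = 6,186,657.81.
Rounded to nearest $5: Orozco $2,091,175; Petrov $694,915; Marchetti $6,186,660. Sum = $8,972,750.
Difference $8,972,745 − $8,972,750 = −$5 applied to largest billable hours (Marchetti): Marchetti becomes $6,186,655.

Orozco: $2,091,175; Petrov: $694,915; Marchetti: $6,186,655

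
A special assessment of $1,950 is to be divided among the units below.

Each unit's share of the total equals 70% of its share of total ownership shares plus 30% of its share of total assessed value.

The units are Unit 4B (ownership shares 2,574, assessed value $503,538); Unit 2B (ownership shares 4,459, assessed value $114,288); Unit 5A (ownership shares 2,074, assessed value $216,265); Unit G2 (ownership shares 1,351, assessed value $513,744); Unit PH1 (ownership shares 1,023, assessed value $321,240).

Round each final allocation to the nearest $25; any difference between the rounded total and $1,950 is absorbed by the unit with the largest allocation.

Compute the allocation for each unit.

Ownership shares total 11,481; assessed value total 1,669,075.
Composite weights (70% ownership shares + 30% assessed value): Unit 4B 0.2474; Unit 2B 0.2924; Unit 5A 0.1653; Unit G2 0.1747; Unit PH1 0.1201.
Pro-rata amounts: Unit 4B 482.52; Unit 2B 570.20; Unit 5A 322.38; Unit G2 340.69; Unit PH1 234.22.
Rounded to nearest $25: Unit 4B $475; Unit 2B $575; Unit 5A $325; Unit G2 $350; Unit PH1 $225. Sum = $1,950.
No rounding difference to absorb.

Unit 4B: $475; Unit 2B: $575; Unit 5A: $325; Unit G2: $350; Unit PH1: $225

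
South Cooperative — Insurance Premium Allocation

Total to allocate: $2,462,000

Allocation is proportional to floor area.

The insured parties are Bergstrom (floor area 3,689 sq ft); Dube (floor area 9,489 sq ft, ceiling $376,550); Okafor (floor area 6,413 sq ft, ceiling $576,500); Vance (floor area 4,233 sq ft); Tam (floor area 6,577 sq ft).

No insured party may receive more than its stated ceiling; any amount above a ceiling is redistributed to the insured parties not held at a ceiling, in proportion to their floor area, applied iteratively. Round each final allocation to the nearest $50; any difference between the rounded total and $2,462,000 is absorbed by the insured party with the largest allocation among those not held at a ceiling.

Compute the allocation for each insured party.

Sum of floor area: 30,401.
Unconstrained shares: Bergstrom 298,750.63; Dube 768,458.87; Okafor 519,351.53; Vance 342,806.03; Tam 532,632.94.
Held at cap: Dube ($376,550); remaining pool $2,085,450 reallocated over remaining floor area 20,912.
Held at cap: Okafor ($576,500); remaining pool $1,508,950 reallocated over remaining floor area 14,499.
Shares after redistribution: Bergstrom 383,924.17 → $383,900; Vance 440,539.72 → $440,550; Tam 684,486.11 → $684,500.

Bergstrom: $383,900; Dube: $376,550; Okafor: $576,500; Vance: $440,550; Tam: $684,500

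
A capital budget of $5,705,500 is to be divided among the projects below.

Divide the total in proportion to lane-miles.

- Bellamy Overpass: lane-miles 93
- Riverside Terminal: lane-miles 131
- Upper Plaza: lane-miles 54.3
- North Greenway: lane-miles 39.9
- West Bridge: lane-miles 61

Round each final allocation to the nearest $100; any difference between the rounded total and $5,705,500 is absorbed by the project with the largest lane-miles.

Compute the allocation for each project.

Lane-miles total: 379.2.
Pro-rata amounts: Bellamy Overpass 93/379.2 × $5,705,500 = 1,399,291.93; Riverside Terminal 131/379.2 × $5,705,500 = 1,971,045.62; Upper Plaza 54.3/379.2 × $5,705,500 = 817,005.93; North Greenway 39.9/379.2 × $5,705,500 = 600,341.38; West Bridge 61/379.2 × $5,705,500 = 917,815.14.
Rounded to nearest $100: Bellamy Overpass $1,399,300; Riverside Terminal $1,971,000; Upper Plaza $817,000; North Greenway $600,300; West Bridge $917,800. Sum = $5,705,400.
Difference $5,705,500 − $5,705,400 = +$100 applied to largest lane-miles (Riverside Terminal): Riverside Terminal becomes $1,971,100.

Bellamy Overpass: $1,399,300 · Riverside Terminal: $1,971,100 · Upper Plaza: $817,000 · North Greenway: $600,300 · West Bridge: $917,800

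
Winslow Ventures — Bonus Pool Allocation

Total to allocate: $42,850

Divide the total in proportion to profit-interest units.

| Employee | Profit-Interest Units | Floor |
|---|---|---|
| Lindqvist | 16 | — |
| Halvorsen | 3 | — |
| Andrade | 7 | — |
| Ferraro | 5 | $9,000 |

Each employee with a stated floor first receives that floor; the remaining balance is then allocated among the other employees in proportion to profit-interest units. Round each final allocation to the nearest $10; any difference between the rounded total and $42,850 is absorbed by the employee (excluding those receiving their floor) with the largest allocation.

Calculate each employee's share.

Lindqvist: $20,830 | Halvorsen: $3,910 | Andrade: $9,110 | Ferraro: $9,000

Minimums first: Ferraro $9,000. Residual $33,850.
Residual split over remaining profit-interest units 26: Lindqvist 20,830.77 → $20,830; Halvorsen 3,905.77 → $3,910; Andrade 9,113.46 → $9,110.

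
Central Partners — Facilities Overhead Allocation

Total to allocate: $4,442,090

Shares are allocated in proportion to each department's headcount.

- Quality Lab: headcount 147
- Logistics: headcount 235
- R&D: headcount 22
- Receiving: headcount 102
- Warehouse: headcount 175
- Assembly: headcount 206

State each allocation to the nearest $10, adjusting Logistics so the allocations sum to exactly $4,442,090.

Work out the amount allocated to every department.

Quality Lab: $736,180; Logistics: $1,176,860; R&D: $110,180; Receiving: $510,820; Warehouse: $876,400; Assembly: $1,031,650

Headcount total: 887.
Unrounded shares: Quality Lab 147/887 × $4,442,090 = 736,175.01; Logistics 235/887 × $4,442,090 = 1,176,878.41; R&D 22/887 × $4,442,090 = 110,175.85; Receiving 102/887 × $4,442,090 = 510,815.31; Warehouse 175/887 × $4,442,090 = 876,398.82; Assembly 206/887 × $4,442,090 = 1,031,646.61.
At nearest $10: Quality Lab $736,180; Logistics $1,176,880; R&D $110,180; Receiving $510,820; Warehouse $876,400; Assembly $1,031,650. Sum = $4,442,110.
Difference $4,442,090 − $4,442,110 = −$20 applied to Logistics: Logistics becomes $1,176,860.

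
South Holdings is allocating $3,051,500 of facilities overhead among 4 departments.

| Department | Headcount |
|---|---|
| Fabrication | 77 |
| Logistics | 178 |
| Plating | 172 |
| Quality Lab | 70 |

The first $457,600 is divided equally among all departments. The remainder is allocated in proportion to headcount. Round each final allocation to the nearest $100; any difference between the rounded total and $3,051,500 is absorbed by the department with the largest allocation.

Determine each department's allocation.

Fabrication: $516,300 | Logistics: $1,043,400 | Plating: $1,012,100 | Quality Lab: $479,700

$457,600 shared equally gives $114,400 per department.
Remainder $2,593,900 by headcount (total 497): Fabrication 401,871.83 → $401,900; Logistics 929,002.41 → $929,000; Plating 897,687.73 → $897,700; Quality Lab 365,338.03 → $365,300.
Totals: Fabrication $114,400 + $401,900 = $516,300; Logistics $114,400 + $929,000 = $1,043,400; Plating $114,400 + $897,700 = $1,012,100; Quality Lab $114,400 + $365,300 = $479,700.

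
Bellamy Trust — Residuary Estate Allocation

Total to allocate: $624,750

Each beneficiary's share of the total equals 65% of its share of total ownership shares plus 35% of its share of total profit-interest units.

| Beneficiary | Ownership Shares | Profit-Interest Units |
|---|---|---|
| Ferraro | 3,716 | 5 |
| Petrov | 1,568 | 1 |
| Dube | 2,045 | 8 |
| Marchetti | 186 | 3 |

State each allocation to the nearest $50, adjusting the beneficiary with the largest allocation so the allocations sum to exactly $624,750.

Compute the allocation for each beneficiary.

Ferraro: $265,100 · Petrov: $97,600 · Dube: $213,400 · Marchetti: $48,650

Totals — ownership shares 7,515, profit-interest units 17.
Combined weights (65% ownership shares + 35% profit-interest units): Ferraro 0.4244; Petrov 0.1562; Dube 0.3416; Marchetti 0.0779.
Raw shares: Ferraro 265,113.72; Petrov 97,592.40; Dube 213,405.51; Marchetti 48,638.37.
Rounded to nearest $50: Ferraro $265,100; Petrov $97,600; Dube $213,400; Marchetti $48,650. Sum = $624,750.
No rounding difference to absorb.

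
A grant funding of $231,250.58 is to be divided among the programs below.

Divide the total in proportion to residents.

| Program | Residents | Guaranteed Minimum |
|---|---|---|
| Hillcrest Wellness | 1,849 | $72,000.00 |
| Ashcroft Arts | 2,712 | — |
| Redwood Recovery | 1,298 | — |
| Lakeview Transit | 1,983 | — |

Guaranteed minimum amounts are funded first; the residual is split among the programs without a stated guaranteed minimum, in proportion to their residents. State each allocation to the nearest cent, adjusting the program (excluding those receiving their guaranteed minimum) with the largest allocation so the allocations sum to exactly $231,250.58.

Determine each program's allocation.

Minimums first: Hillcrest Wellness $72,000.00. Residual $159,250.58.
Residual split over remaining residents 5,993: Ashcroft Arts 72,065.3384 → $72,065.34; Redwood Recovery 34,491.4488 → $34,491.45; Lakeview Transit 52,693.7928 → $52,693.79.

Hillcrest Wellness: $72,000.00; Ashcroft Arts: $72,065.34; Redwood Recovery: $34,491.45; Lakeview Transit: $52,693.79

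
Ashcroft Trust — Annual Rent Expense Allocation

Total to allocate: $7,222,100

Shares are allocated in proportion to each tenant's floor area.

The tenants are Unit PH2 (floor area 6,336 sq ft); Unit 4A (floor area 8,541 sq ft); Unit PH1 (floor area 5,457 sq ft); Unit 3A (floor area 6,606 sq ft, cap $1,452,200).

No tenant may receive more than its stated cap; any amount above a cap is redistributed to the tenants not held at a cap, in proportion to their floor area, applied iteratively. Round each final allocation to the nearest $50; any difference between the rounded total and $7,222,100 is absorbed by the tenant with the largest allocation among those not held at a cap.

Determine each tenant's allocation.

Unit PH2: $1,797,900; Unit 4A: $2,423,550; Unit PH1: $1,548,450; Unit 3A: $1,452,200

Combined floor area = 26,940.
Unconstrained shares: Unit PH2 1,698,560.71; Unit 4A 2,289,679.14; Unit PH1 1,462,917.58; Unit 3A 1,770,942.56.
Held at cap: Unit 3A ($1,452,200); balance $5,769,900 reallocated over remaining floor area 20,334.
Shares after redistribution: Unit PH2 1,797,879.73 → $1,797,900; Unit 4A 2,423,562.30 → $2,423,550; Unit PH1 1,548,457.97 → $1,548,450.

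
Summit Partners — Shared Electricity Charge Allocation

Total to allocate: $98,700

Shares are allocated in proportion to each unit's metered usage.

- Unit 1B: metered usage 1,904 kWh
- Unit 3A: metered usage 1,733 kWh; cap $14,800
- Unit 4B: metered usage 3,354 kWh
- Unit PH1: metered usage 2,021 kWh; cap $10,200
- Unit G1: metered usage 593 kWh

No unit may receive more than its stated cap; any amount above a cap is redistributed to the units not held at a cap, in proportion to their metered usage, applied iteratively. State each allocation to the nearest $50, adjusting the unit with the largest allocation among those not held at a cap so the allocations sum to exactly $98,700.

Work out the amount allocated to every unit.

Metered usage total: 9,605.
Pro-rata shares before constraints: Unit 1B 19,565.31; Unit 3A 17,808.13; Unit 4B 34,465.36; Unit PH1 20,767.59; Unit G1 6,093.61.
Capped: Unit 3A ($14,800), Unit PH1 ($10,200); balance $73,700 reallocated over remaining metered usage 5,851.
Redistributed shares: Unit 1B 23,983.05 → $24,000; Unit 4B 42,247.44 → $42,250; Unit G1 7,469.51 → $7,450.

Unit 1B: $24,000 · Unit 3A: $14,800 · Unit 4B: $42,250 · Unit PH1: $10,200 · Unit G1: $7,450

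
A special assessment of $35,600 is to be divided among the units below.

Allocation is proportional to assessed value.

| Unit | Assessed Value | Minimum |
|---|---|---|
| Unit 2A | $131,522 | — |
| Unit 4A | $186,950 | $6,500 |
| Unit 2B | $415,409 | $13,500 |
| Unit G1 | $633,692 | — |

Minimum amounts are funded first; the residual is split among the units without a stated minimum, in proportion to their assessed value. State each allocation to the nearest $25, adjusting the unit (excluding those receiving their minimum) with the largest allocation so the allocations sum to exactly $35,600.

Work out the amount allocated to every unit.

Unit 2A: $2,675; Unit 4A: $6,500; Unit 2B: $13,500; Unit G1: $12,925

Fund the minimums — Unit 4A $6,500; Unit 2B $13,500. Balance $15,600.
Balance split over remaining assessed value 765,214: Unit 2A 2,681.27 → $2,675; Unit G1 12,918.73 → $12,925.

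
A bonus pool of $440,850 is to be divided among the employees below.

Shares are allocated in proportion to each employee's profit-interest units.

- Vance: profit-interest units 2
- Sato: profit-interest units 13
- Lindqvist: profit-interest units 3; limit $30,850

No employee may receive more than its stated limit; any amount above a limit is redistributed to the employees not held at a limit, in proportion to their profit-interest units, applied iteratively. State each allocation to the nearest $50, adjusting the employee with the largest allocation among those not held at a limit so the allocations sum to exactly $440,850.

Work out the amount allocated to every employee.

Total profit-interest units = 18.
Pro-rata shares before constraints: Vance 48,983.33; Sato 318,391.67; Lindqvist 73,475.00.
Held at cap: Lindqvist ($30,850); remaining pool $410,000 reallocated over remaining profit-interest units 15.
Shares after redistribution: Vance 54,666.67 → $54,650; Sato 355,333.33 → $355,350.

Vance: $54,650 · Sato: $355,350 · Lindqvist: $30,850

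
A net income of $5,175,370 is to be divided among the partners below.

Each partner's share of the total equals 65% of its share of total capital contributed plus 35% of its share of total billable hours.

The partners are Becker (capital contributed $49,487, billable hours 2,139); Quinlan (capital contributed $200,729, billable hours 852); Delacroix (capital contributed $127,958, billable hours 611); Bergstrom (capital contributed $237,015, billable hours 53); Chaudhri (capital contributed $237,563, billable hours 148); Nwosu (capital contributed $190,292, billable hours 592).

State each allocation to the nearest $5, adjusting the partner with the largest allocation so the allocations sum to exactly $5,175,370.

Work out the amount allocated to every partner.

Totals — capital contributed 1,043,044, billable hours 4,395.
Blended shares (65% capital contributed + 35% billable hours): Becker 0.2012; Quinlan 0.1929; Delacroix 0.1284; Bergstrom 0.1519; Chaudhri 0.1598; Nwosu 0.1657.
Proportional shares: Becker 1,041,183.05; Quinlan 998,532.40; Delacroix 664,506.75; Bergstrom 786,256.53; Chaudhri 827,177.75; Nwosu 857,713.51.
At nearest $5: Becker $1,041,185; Quinlan $998,530; Delacroix $664,505; Bergstrom $786,255; Chaudhri $827,180; Nwosu $857,715. Sum = $5,175,370.
Sum already equals the total — no adjustment.

Becker: $1,041,185; Quinlan: $998,530; Delacroix: $664,505; Bergstrom: $786,255; Chaudhri: $827,180; Nwosu: $857,715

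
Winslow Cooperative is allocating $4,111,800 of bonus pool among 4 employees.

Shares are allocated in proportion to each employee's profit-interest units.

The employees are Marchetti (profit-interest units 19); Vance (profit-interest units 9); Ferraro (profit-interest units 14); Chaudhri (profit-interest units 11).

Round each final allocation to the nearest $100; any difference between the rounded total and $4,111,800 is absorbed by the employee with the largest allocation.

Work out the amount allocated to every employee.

Marchetti: $1,474,100 | Vance: $698,200 | Ferraro: $1,086,100 | Chaudhri: $853,400

Total profit-interest units = 53.
Raw shares: Marchetti 19/53 × $4,111,800 = 1,474,041.51; Vance 9/53 × $4,111,800 = 698,230.19; Ferraro 14/53 × $4,111,800 = 1,086,135.85; Chaudhri 11/53 × $4,111,800 = 853,392.45.
Rounded to nearest $100: Marchetti $1,474,000; Vance $698,200; Ferraro $1,086,100; Chaudhri $853,400. Sum = $4,111,700.
Difference $4,111,800 − $4,111,700 = +$100 applied to largest allocation (Marchetti): Marchetti becomes $1,474,100.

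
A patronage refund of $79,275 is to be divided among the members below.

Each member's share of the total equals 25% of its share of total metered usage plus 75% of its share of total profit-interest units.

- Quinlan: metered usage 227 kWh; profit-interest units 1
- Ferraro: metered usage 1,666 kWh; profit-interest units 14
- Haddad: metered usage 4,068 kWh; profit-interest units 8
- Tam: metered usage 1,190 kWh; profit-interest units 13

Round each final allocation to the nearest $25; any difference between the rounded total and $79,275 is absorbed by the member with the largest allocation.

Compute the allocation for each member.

Metered usage total 7,151; profit-interest units total 36.
Composite weights (25% metered usage + 75% profit-interest units): Quinlan 0.0288; Ferraro 0.3499; Haddad 0.3089; Tam 0.3124.
Pro-rata amounts: Quinlan 2,280.69; Ferraro 27,739.14; Haddad 24,486.82; Tam 24,768.36.
Rounded to nearest $25: Quinlan $2,275; Ferraro $27,750; Haddad $24,475; Tam $24,775. Sum = $79,275.
Rounded total matches; no reconciliation needed.

Quinlan: $2,275 | Ferraro: $27,750 | Haddad: $24,475 | Tam: $24,775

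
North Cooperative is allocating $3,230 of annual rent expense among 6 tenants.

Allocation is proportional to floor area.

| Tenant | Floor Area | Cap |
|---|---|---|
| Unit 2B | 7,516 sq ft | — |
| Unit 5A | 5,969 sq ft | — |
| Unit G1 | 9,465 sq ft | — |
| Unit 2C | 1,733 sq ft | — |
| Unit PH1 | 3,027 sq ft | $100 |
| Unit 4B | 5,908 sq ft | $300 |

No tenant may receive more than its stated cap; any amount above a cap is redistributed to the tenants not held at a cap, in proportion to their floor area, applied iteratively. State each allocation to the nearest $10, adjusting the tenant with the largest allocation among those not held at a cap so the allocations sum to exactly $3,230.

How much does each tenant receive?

Unit 2B: $860 · Unit 5A: $680 · Unit G1: $1,090 · Unit 2C: $200 · Unit PH1: $100 · Unit 4B: $300

Combined floor area = 33,618.
Proportional shares (ignoring caps): Unit 2B 722.13; Unit 5A 573.50; Unit G1 909.39; Unit 2C 166.51; Unit PH1 290.83; Unit 4B 567.64.
Capped: Unit PH1 ($100), Unit 4B ($300); residual $2,830 reallocated over remaining floor area 24,683.
Remaining shares: Unit 2B 861.74 → $860; Unit 5A 684.37 → $680; Unit G1 1,085.20 → $1,090; Unit 2C 198.70 → $200.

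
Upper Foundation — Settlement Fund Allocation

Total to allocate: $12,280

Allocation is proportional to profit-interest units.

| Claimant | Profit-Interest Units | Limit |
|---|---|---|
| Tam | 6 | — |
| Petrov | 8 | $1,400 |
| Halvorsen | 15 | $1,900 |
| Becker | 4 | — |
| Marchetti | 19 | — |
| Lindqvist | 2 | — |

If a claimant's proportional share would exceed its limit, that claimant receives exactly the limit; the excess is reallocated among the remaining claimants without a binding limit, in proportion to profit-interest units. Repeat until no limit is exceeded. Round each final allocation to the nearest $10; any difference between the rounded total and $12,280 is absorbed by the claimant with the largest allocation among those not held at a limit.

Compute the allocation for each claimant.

Tam: $1,740 · Petrov: $1,400 · Halvorsen: $1,900 · Becker: $1,160 · Marchetti: $5,500 · Lindqvist: $580

Profit-interest units total: 54.
Unconstrained shares: Tam 1,364.44; Petrov 1,819.26; Halvorsen 3,411.11; Becker 909.63; Marchetti 4,320.74; Lindqvist 454.81.
Held at cap: Petrov ($1,400), Halvorsen ($1,900); remaining pool $8,980 reallocated over remaining profit-interest units 31.
Redistributed shares: Tam 1,738.06 → $1,740; Becker 1,158.71 → $1,160; Marchetti 5,503.87 → $5,500; Lindqvist 579.35 → $580.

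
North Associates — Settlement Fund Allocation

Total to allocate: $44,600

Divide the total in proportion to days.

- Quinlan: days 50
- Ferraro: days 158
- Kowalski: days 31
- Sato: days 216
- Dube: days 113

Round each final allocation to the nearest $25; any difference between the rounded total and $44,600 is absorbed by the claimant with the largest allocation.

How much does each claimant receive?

Quinlan: $3,925; Ferraro: $12,400; Kowalski: $2,425; Sato: $16,975; Dube: $8,875

Total days = 568.
Raw shares: Quinlan 50/568 × $44,600 = 3,926.06; Ferraro 158/568 × $44,600 = 12,406.34; Kowalski 31/568 × $44,600 = 2,434.15; Sato 216/568 × $44,600 = 16,960.56; Dube 113/568 × $44,600 = 8,872.89.
Rounded to nearest $25: Quinlan $3,925; Ferraro $12,400; Kowalski $2,425; Sato $16,950; Dube $8,875. Sum = $44,575.
Difference $44,600 − $44,575 = +$25 applied to largest allocation (Sato): Sato becomes $16,975.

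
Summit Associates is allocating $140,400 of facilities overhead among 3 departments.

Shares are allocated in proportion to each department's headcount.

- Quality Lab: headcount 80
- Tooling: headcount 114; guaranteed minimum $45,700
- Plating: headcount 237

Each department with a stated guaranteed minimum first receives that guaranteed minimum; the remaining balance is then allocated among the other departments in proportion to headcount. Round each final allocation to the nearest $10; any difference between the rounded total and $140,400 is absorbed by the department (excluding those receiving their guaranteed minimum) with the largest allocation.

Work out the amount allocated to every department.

Fund the minimums — Tooling $45,700. Residual $94,700.
Residual split over remaining headcount 317: Quality Lab 23,899.05 → $23,900; Plating 70,800.95 → $70,800.

Quality Lab: $23,900 · Tooling: $45,700 · Plating: $70,800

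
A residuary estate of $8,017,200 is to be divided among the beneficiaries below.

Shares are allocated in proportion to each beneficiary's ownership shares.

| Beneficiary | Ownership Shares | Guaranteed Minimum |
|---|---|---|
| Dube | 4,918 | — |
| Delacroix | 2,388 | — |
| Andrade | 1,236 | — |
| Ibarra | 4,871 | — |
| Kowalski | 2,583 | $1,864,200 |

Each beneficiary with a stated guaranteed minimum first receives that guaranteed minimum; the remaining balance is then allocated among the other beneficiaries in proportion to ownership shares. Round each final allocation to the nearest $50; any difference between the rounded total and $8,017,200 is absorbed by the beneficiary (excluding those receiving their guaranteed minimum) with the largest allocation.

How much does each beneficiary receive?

Minimums first: Kowalski $1,864,200. Residual $6,153,000.
Residual split over remaining ownership shares 13,413: Dube 2,256,054.13 → $2,256,050; Delacroix 1,095,456.94 → $1,095,450; Andrade 566,995.30 → $567,000; Ibarra 2,234,493.63 → $2,234,500.

Dube: $2,256,050 · Delacroix: $1,095,450 · Andrade: $567,000 · Ibarra: $2,234,500 · Kowalski: $1,864,200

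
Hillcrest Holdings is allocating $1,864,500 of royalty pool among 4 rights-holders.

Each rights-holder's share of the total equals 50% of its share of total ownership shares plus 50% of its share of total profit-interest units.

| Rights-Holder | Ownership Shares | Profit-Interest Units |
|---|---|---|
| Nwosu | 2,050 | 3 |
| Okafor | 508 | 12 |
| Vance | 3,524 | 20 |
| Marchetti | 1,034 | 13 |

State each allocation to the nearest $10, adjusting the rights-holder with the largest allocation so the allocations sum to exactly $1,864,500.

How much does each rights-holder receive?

Nwosu: $326,830; Okafor: $299,610; Vance: $850,110; Marchetti: $387,950

Ownership shares total 7,116; profit-interest units total 48.
Blended shares (50% ownership shares + 50% profit-interest units): Nwosu 0.1753; Okafor 0.1607; Vance 0.4559; Marchetti 0.2081.
Raw shares: Nwosu 326,831.18; Okafor 299,614.35; Vance 850,108.24; Marchetti 387,946.22.
After rounding ($10): Nwosu $326,830; Okafor $299,610; Vance $850,110; Marchetti $387,950. Sum = $1,864,500.
No rounding difference to absorb.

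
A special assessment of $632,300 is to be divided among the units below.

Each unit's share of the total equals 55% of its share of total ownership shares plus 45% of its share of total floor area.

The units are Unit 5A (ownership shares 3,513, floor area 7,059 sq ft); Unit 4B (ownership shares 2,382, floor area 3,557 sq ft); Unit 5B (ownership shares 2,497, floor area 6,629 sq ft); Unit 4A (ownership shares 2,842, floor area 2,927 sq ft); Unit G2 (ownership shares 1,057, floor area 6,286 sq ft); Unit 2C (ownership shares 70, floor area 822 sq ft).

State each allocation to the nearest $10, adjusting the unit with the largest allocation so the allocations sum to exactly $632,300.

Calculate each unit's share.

Ownership shares total 12,361; floor area total 27,280.
Blended shares (55% ownership shares + 45% floor area): Unit 5A 0.2728; Unit 4B 0.1647; Unit 5B 0.2205; Unit 4A 0.1747; Unit G2 0.1507; Unit 2C 0.0167.
Unrounded shares: Unit 5A 172,461.48; Unit 4B 104,115.42; Unit 5B 139,392.31; Unit 4A 110,486.08; Unit G2 95,301.73; Unit 2C 10,542.98.
At nearest $10: Unit 5A $172,460; Unit 4B $104,120; Unit 5B $139,390; Unit 4A $110,490; Unit G2 $95,300; Unit 2C $10,540. Sum = $632,300.
Rounded total matches; no reconciliation needed.

Unit 5A: $172,460 | Unit 4B: $104,120 | Unit 5B: $139,390 | Unit 4A: $110,490 | Unit G2: $95,300 | Unit 2C: $10,540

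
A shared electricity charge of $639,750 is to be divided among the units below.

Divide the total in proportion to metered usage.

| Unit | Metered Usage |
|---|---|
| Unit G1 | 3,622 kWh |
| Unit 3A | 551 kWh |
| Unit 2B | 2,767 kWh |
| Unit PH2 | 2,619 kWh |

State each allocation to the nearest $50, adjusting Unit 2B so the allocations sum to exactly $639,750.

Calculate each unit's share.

Unit G1: $242,400 | Unit 3A: $36,900 | Unit 2B: $185,150 | Unit PH2: $175,300

Metered usage total: 9,559.
Raw shares: Unit G1 3,622/9,559 × $639,750 = 242,407.63; Unit 3A 551/9,559 × $639,750 = 36,876.48; Unit 2B 2,767/9,559 × $639,750 = 185,185.51; Unit PH2 2,619/9,559 × $639,750 = 175,280.39.
Rounded to nearest $50: Unit G1 $242,400; Unit 3A $36,900; Unit 2B $185,200; Unit PH2 $175,300. Sum = $639,800.
Difference $639,750 − $639,800 = −$50 applied to Unit 2B: Unit 2B becomes $185,150.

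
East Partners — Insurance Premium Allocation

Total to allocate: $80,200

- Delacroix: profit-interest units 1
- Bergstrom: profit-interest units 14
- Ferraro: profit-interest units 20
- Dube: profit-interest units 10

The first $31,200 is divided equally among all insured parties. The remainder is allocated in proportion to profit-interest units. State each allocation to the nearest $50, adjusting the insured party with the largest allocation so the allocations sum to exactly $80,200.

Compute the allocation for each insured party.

Delacroix: $8,900 · Bergstrom: $23,050 · Ferraro: $29,550 · Dube: $18,700

$31,200 shared equally gives $7,800 per insured party.
Remainder $49,000 by profit-interest units (total 45): Delacroix 1,088.89 → $1,100; Bergstrom 15,244.44 → $15,250; Ferraro 21,777.78 → $21,800; Dube 10,888.89 → $10,900.
Rounding difference −$50 on remainder applied to Ferraro.
Totals: Delacroix $7,800 + $1,100 = $8,900; Bergstrom $7,800 + $15,250 = $23,050; Ferraro $7,800 + $21,750 = $29,550; Dube $7,800 + $10,900 = $18,700.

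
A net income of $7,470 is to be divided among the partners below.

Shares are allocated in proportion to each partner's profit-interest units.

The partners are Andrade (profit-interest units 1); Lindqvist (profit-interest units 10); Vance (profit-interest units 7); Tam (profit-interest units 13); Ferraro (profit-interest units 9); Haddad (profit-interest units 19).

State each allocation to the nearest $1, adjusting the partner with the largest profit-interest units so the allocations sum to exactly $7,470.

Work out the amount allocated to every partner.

Andrade: $127 · Lindqvist: $1,266 · Vance: $886 · Tam: $1,646 · Ferraro: $1,139 · Haddad: $2,406

Total profit-interest units = 1 + 10 + 7 + 13 + 9 + 19 = 59.
Pro-rata amounts: Andrade 126.61; Lindqvist 1,266.10; Vance 886.27; Tam 1,645.93; Ferraro 1,139.49; Haddad 2,405.59.
After rounding ($1): Andrade $127; Lindqvist $1,266; Vance $886; Tam $1,646; Ferraro $1,139; Haddad $2,406. Sum = $7,470.
No rounding difference to absorb.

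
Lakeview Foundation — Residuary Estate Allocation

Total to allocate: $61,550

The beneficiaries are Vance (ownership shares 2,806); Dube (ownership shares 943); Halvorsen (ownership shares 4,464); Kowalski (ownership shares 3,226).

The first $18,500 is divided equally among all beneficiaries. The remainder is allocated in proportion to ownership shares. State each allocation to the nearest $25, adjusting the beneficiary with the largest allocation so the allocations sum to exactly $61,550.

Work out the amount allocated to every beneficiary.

First tranche $18,500 split equally: $4,625 each.
Remainder $43,050 by ownership shares (total 11,439): Vance 10,560.22 → $10,550; Dube 3,548.92 → $3,550; Halvorsen 16,800.00 → $16,800; Kowalski 12,140.86 → $12,150.
Totals: Vance $4,625 + $10,550 = $15,175; Dube $4,625 + $3,550 = $8,175; Halvorsen $4,625 + $16,800 = $21,425; Kowalski $4,625 + $12,150 = $16,775.

Vance: $15,175 · Dube: $8,175 · Halvorsen: $21,425 · Kowalski: $16,775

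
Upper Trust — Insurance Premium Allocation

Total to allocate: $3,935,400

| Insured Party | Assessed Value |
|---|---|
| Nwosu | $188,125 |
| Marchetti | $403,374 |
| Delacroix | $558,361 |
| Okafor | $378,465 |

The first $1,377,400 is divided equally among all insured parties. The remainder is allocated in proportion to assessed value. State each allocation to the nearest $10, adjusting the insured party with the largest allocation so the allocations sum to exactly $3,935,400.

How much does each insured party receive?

First tranche $1,377,400 split equally: $344,350 each.
Remainder $2,558,000 by assessed value (total 1,528,325): Nwosu 314,870.04 → $314,870; Marchetti 675,138.27 → $675,140; Delacroix 934,544.31 → $934,540; Okafor 633,447.38 → $633,450.
Totals: Nwosu $344,350 + $314,870 = $659,220; Marchetti $344,350 + $675,140 = $1,019,490; Delacroix $344,350 + $934,540 = $1,278,890; Okafor $344,350 + $633,450 = $977,800.

Nwosu: $659,220; Marchetti: $1,019,490; Delacroix: $1,278,890; Okafor: $977,800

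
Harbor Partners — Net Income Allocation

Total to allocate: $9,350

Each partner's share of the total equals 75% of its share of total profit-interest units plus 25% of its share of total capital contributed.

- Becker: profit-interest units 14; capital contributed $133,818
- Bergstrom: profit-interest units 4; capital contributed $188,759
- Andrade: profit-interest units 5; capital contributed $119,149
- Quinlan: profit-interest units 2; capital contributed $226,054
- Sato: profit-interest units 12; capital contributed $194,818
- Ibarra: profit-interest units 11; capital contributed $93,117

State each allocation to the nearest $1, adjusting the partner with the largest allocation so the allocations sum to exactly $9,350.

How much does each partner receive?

Becker: $2,372 | Bergstrom: $1,046 | Andrade: $1,022 | Quinlan: $845 | Sato: $2,230 | Ibarra: $1,835

Profit-interest units total 48; capital contributed total 955,715.
Combined weights (75% profit-interest units + 25% capital contributed): Becker 0.2538; Bergstrom 0.1119; Andrade 0.1093; Quinlan 0.0904; Sato 0.2385; Ibarra 0.1962.
Raw shares: Becker 2,372.61; Bergstrom 1,046.04; Andrade 1,021.88; Quinlan 845.07; Sato 2,229.61; Ibarra 1,834.78.
After rounding ($1): Becker $2,373; Bergstrom $1,046; Andrade $1,022; Quinlan $845; Sato $2,230; Ibarra $1,835. Sum = $9,351.
Difference $9,350 − $9,351 = −$1 applied to largest allocation (Becker): Becker becomes $2,372.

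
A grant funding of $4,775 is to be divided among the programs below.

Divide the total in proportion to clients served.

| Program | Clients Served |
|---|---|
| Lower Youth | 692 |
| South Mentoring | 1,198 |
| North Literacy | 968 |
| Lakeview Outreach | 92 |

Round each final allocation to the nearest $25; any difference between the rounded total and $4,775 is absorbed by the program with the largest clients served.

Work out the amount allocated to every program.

Lower Youth: $1,125; South Mentoring: $1,925; North Literacy: $1,575; Lakeview Outreach: $150

Total clients served = 692 + 1,198 + 968 + 92 = 2,950.
Pro-rata amounts: Lower Youth 1,120.10; South Mentoring 1,939.14; North Literacy 1,566.85; Lakeview Outreach 148.92.
After rounding ($25): Lower Youth $1,125; South Mentoring $1,950; North Literacy $1,575; Lakeview Outreach $150. Sum = $4,800.
Difference $4,775 − $4,800 = −$25 applied to largest clients served (South Mentoring): South Mentoring becomes $1,925.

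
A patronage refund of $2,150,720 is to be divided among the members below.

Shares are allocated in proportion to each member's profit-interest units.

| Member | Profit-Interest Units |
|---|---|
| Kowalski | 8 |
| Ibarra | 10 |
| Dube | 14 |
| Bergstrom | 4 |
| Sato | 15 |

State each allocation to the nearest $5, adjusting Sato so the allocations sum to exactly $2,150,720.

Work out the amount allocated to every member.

Kowalski: $337,370; Ibarra: $421,710; Dube: $590,395; Bergstrom: $168,685; Sato: $632,560

Combined profit-interest units = 51.
Pro-rata amounts: Kowalski 8/51 × $2,150,720 = 337,367.84; Ibarra 10/51 × $2,150,720 = 421,709.80; Dube 14/51 × $2,150,720 = 590,393.73; Bergstrom 4/51 × $2,150,720 = 168,683.92; Sato 15/51 × $2,150,720 = 632,564.71.
After rounding ($5): Kowalski $337,370; Ibarra $421,710; Dube $590,395; Bergstrom $168,685; Sato $632,565. Sum = $2,150,725.
Difference $2,150,720 − $2,150,725 = −$5 applied to Sato: Sato becomes $632,560.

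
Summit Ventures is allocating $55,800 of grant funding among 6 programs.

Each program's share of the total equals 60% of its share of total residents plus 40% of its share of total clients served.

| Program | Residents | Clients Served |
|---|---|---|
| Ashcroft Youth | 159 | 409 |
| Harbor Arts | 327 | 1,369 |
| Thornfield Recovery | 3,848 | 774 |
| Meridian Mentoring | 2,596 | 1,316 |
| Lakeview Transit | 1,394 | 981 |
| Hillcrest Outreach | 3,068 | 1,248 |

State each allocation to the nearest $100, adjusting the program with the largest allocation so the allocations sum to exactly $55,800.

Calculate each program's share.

Ashcroft Youth: $2,000 | Harbor Arts: $6,000 | Thornfield Recovery: $14,100 | Meridian Mentoring: $12,400 | Lakeview Transit: $7,700 | Hillcrest Outreach: $13,600

Residents total 11,392; clients served total 6,097.
Blended shares (60% residents + 40% clients served): Ashcroft Youth 0.0352; Harbor Arts 0.1070; Thornfield Recovery 0.2534; Meridian Mentoring 0.2231; Lakeview Transit 0.1378; Hillcrest Outreach 0.2435.
Pro-rata amounts: Ashcroft Youth 1,964.56; Harbor Arts 5,972.68; Thornfield Recovery 14,142.38; Meridian Mentoring 12,447.03; Lakeview Transit 7,688.09; Hillcrest Outreach 13,585.26.
At nearest $100: Ashcroft Youth $2,000; Harbor Arts $6,000; Thornfield Recovery $14,100; Meridian Mentoring $12,400; Lakeview Transit $7,700; Hillcrest Outreach $13,600. Sum = $55,800.
No rounding difference to absorb.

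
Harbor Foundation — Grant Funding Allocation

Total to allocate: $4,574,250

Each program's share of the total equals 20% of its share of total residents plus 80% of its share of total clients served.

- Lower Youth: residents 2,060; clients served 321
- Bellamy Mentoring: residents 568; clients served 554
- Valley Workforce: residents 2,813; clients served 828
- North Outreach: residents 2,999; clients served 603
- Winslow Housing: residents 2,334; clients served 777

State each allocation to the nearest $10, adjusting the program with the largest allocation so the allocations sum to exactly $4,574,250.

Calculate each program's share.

Lower Youth: $555,930 | Bellamy Mentoring: $705,810 | Valley Workforce: $1,221,670 | North Outreach: $970,390 | Winslow Housing: $1,120,450

Totals — residents 10,774, clients served 3,083.
Blended shares (20% residents + 80% clients served): Lower Youth 0.1215; Bellamy Mentoring 0.1543; Valley Workforce 0.2671; North Outreach 0.2121; Winslow Housing 0.2449.
Raw shares: Lower Youth 555,934.67; Bellamy Mentoring 705,806.70; Valley Workforce 1,221,663.08; North Outreach 970,390.68; Winslow Housing 1,120,454.87.
Rounded to nearest $10: Lower Youth $555,930; Bellamy Mentoring $705,810; Valley Workforce $1,221,660; North Outreach $970,390; Winslow Housing $1,120,450. Sum = $4,574,240.
Difference $4,574,250 − $4,574,240 = +$10 applied to largest allocation (Valley Workforce): Valley Workforce becomes $1,221,670.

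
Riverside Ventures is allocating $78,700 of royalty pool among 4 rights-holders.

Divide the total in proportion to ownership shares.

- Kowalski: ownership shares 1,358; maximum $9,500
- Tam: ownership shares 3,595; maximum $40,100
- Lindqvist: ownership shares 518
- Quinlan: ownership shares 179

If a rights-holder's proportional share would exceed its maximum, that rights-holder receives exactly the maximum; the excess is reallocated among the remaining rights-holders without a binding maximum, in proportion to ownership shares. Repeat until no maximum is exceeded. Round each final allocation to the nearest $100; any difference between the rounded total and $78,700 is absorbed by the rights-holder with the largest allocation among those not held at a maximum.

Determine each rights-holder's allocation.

Kowalski: $9,500 | Tam: $40,100 | Lindqvist: $21,600 | Quinlan: $7,500

Combined ownership shares = 5,650.
Unconstrained shares: Kowalski 18,915.86; Tam 50,075.49; Lindqvist 7,215.33; Quinlan 2,493.33.
Capped: Kowalski ($9,500), Tam ($40,100); residual $29,100 reallocated over remaining ownership shares 697.
Shares after redistribution: Lindqvist 21,626.69 → $21,600; Quinlan 7,473.31 → $7,500.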